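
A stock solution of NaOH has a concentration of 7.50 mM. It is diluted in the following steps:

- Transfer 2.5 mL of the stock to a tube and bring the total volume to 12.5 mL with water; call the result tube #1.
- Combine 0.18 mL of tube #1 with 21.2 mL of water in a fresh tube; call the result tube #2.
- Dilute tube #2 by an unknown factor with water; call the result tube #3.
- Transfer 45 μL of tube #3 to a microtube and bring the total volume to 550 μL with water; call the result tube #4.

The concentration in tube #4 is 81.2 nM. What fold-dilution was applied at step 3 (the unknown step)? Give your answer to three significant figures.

12.7-fold

Step 1: 2.5 mL brought to 12.5 mL → factor 12.5/2.5 = 5
Step 2: 0.18 mL + 21.2 mL = 21.38 mL total → factor 21.38/0.18 = 118.78
Step 3: unknown factor x
Step 4: 45 μL brought to 550 μL → factor 550/45 = 12.222
Product of known-step factors = 7258.6
Overall factor = 7.50 mM / (81.2 nM) = 92365
x = 92365 / 7258.6 = 12.7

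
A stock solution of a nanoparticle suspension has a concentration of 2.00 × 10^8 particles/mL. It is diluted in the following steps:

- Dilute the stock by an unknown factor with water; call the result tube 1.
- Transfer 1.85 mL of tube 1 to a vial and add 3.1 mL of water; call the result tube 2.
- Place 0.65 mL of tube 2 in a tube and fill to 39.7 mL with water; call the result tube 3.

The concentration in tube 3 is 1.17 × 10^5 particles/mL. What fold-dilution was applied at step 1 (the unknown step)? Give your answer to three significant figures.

Step 1: unknown factor x
Step 2: 1.85 mL + 3.1 mL = 4.95 mL total → factor 4.95/1.85 = 2.6757
Step 3: 0.65 mL brought to 39.7 mL → factor 39.7/0.65 = 61.077
Product of known-step factors = 163.42
Overall factor = 2.00 × 10^8 particles/mL / (1.17 × 10^5 particles/mL) = 1709.4
x = 1709.4 / 163.42 = 10.5

10.5-fold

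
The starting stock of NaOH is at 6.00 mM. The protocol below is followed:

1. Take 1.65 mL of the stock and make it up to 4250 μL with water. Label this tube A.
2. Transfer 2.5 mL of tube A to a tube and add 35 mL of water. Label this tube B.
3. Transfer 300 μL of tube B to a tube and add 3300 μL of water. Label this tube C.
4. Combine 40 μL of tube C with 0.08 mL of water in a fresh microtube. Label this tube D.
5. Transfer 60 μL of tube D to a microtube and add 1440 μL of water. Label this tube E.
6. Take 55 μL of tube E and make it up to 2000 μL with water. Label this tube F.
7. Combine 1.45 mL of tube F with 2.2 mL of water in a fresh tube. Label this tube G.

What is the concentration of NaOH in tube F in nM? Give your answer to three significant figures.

4.75 nM

Step 1: 1.65 mL brought to 4250 μL → factor 4.25/1.65 = 2.5758
Step 2: 2.5 mL + 35 mL = 37.5 mL total → factor 37.5/2.5 = 15
Step 3: 300 μL + 3300 μL = 3600 μL total → factor 3600/300 = 12
Step 4: 40 μL + 0.08 mL = 120 μL total → factor 120/40 = 3
Step 5: 60 μL + 1440 μL = 1500 μL total → factor 1500/60 = 25
Step 6: 55 μL brought to 2000 μL → factor 2000/55 = 36.364
Dilution factor through tube F = 2.5758 × 15 × 12 × 3 × 25 × 36.364 = 1.2645 × 10^6
[tube F] = 6.00 mM / 1.2645 × 10^6 = 4.745 × 10^-6 mM = 4.75 nM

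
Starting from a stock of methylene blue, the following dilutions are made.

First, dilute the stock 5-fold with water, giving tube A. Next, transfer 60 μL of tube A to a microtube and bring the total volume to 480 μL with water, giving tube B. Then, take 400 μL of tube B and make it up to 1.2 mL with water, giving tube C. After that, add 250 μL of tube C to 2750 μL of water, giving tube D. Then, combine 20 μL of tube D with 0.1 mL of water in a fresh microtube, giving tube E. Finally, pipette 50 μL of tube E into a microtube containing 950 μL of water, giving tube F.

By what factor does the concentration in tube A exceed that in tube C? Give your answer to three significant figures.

24.0

Step 1: 5-fold → factor 5
Step 2: 60 μL brought to 480 μL → factor 480/60 = 8
Step 3: 400 μL brought to 1.2 mL → factor 1200/400 = 3
Dilution factor to tube A = 5; to tube C = 120
[tube A]/[tube C] = (factor to tube C)/(factor to tube A) = 120/5 = 24.0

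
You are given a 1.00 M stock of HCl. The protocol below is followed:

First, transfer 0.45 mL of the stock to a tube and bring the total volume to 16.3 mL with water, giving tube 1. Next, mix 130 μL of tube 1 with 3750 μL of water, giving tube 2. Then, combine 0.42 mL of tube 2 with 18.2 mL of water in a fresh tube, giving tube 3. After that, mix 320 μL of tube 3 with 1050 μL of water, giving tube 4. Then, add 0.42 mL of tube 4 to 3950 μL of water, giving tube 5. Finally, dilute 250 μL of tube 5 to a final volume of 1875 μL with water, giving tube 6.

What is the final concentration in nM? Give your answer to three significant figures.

Step 1: 0.45 mL brought to 16.3 mL → factor 16.3/0.45 = 36.222
Step 2: 130 μL + 3750 μL = 3880 μL total → factor 3880/130 = 29.846
Step 3: 0.42 mL + 18.2 mL = 18.62 mL total → factor 18.62/0.42 = 44.333
Step 4: 320 μL + 1050 μL = 1370 μL total → factor 1370/320 = 4.2812
Step 5: 0.42 mL + 3950 μL = 4.37 mL total → factor 4.37/0.42 = 10.405
Step 6: 250 μL brought to 1875 μL → factor 1875/250 = 7.5
Overall dilution factor = 36.222 × 29.846 × 44.333 × 4.2812 × 10.405 × 7.5 = 1.6012 × 10^7
Final = 1.00 M / 1.6012 × 10^7 = 6.245 × 10^-8 M = 62.5 nM

62.5 nM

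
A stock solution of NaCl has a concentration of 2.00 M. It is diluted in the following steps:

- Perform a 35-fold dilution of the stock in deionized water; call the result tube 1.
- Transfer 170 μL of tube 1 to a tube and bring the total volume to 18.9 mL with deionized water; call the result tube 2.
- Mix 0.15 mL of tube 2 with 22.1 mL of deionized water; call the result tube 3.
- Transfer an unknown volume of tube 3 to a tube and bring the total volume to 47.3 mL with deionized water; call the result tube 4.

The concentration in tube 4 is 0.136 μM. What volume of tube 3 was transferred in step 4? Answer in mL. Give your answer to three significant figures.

1.86 mL

Step 1: 35-fold → factor 35
Step 2: 170 μL brought to 18.9 mL → factor 18900/170 = 111.18
Step 3: 0.15 mL + 22.1 mL = 22.25 mL total → factor 22.25/0.15 = 148.33
Step 4: v brought to 47.3 mL → factor = 47.3 mL/v
Product of known-step factors = 5.7719 × 10^5
Overall factor = 2.00 M / (0.136 μM) = 1.4706 × 10^7
Step-4 factor = 1.4706 × 10^7 / 5.7719 × 10^5 = 25.478
v = 47.3 mL / 25.478 = 1.86 mL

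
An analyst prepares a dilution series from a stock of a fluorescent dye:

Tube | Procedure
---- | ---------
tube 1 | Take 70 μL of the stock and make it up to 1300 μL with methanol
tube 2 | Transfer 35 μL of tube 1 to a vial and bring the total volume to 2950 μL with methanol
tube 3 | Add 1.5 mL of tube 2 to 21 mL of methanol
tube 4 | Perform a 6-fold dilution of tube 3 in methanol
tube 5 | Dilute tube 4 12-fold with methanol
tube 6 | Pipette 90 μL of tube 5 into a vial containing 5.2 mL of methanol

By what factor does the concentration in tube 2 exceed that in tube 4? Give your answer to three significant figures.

90.0

Step 1: 70 μL brought to 1300 μL → factor 1300/70 = 18.571
Step 2: 35 μL brought to 2950 μL → factor 2950/35 = 84.286
Step 3: 1.5 mL + 21 mL = 22.5 mL total → factor 22.5/1.5 = 15
Step 4: 6-fold → factor 6
Dilution factor to tube 2 = 1565.3; to tube 4 = 1.4088 × 10^5
[tube 2]/[tube 4] = (factor to tube 4)/(factor to tube 2) = 1.4088 × 10^5/1565.3 = 90.0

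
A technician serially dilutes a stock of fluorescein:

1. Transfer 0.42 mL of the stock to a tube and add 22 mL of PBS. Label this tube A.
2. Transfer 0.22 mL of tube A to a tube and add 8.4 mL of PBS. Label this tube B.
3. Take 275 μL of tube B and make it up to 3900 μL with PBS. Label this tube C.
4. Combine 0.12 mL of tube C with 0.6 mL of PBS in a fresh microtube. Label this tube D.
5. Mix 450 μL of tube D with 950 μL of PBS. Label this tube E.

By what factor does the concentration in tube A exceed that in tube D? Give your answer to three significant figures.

Step 1: 0.42 mL + 22 mL = 22.42 mL total → factor 22.42/0.42 = 53.381
Step 2: 0.22 mL + 8.4 mL = 8.62 mL total → factor 8.62/0.22 = 39.182
Step 3: 275 μL brought to 3900 μL → factor 3900/275 = 14.182
Step 4: 0.12 mL + 0.6 mL = 0.72 mL total → factor 0.72/0.12 = 6
Dilution factor to tube A = 53.381; to tube D = 1.7797 × 10^5
[tube A]/[tube D] = (factor to tube D)/(factor to tube A) = 1.7797 × 10^5/53.381 = 3.33 × 10^3

3.33 × 10^3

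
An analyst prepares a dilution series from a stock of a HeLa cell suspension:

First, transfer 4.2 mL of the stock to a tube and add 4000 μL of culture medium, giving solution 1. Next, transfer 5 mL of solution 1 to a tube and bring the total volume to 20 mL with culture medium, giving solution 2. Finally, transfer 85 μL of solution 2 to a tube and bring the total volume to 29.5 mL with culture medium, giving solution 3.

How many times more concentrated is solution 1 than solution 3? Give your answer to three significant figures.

Step 1: 4.2 mL + 4000 μL = 8.2 mL total → factor 8.2/4.2 = 1.9524
Step 2: 5 mL brought to 20 mL → factor 20/5 = 4
Step 3: 85 μL brought to 29.5 mL → factor 29500/85 = 347.06
Dilution factor to solution 1 = 1.9524; to solution 3 = 2710.4
[solution 1]/[solution 3] = (factor to solution 3)/(factor to solution 1) = 2710.4/1.9524 = 1.39 × 10^3

1.39 × 10^3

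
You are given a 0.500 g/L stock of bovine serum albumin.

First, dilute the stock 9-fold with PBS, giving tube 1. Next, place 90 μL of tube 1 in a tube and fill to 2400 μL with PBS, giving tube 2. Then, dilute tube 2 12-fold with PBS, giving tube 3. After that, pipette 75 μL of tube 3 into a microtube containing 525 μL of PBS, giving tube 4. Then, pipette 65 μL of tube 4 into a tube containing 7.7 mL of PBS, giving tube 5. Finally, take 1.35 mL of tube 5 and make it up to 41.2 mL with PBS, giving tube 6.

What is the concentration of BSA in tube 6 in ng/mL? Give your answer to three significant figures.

Step 1: 9-fold → factor 9
Step 2: 90 μL brought to 2400 μL → factor 2400/90 = 26.667
Step 3: 12-fold → factor 12
Step 4: 75 μL + 525 μL = 600 μL total → factor 600/75 = 8
Step 5: 65 μL + 7.7 mL = 7765 μL total → factor 7765/65 = 119.46
Step 6: 1.35 mL brought to 41.2 mL → factor 41.2/1.35 = 30.519
Overall dilution factor = 9 × 26.667 × 12 × 8 × 119.46 × 30.519 = 8.3999 × 10^7
Final = 0.500 g/L / 8.3999 × 10^7 = 5.952 × 10^-9 g/L = 0.00595 ng/mL

0.00595 ng/mL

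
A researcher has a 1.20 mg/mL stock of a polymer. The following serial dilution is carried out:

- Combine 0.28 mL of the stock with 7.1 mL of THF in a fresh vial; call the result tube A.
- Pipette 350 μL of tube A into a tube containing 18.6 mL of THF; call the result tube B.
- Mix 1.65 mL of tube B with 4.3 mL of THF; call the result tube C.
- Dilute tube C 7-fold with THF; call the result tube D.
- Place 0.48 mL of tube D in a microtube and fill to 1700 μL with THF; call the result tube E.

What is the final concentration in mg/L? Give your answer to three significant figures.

0.00941 mg/L

Step 1: 0.28 mL + 7.1 mL = 7.38 mL total → factor 7.38/0.28 = 26.357
Step 2: 350 μL + 18.6 mL = 18950 μL total → factor 18950/350 = 54.143
Step 3: 1.65 mL + 4.3 mL = 5.95 mL total → factor 5.95/1.65 = 3.6061
Step 4: 7-fold → factor 7
Step 5: 0.48 mL brought to 1700 μL → factor 1.7/0.48 = 3.5417
Overall dilution factor = 26.357 × 54.143 × 3.6061 × 7 × 3.5417 = 1.2758 × 10^5
Final = 1.20 mg/mL / 1.2758 × 10^5 = 9.406 × 10^-6 mg/mL = 0.00941 mg/L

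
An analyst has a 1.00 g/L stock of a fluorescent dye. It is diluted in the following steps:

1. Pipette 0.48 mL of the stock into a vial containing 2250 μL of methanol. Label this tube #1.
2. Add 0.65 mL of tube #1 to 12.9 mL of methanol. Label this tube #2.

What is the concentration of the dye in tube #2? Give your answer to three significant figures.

0.00843 g/L

Step 1: 0.48 mL + 2250 μL = 2.73 mL total → factor 2.73/0.48 = 5.6875
Step 2: 0.65 mL + 12.9 mL = 13.55 mL total → factor 13.55/0.65 = 20.846
Overall dilution factor = 5.6875 × 20.846 = 118.56
Final = 1.00 g/L / 118.56 = 0.00843 g/L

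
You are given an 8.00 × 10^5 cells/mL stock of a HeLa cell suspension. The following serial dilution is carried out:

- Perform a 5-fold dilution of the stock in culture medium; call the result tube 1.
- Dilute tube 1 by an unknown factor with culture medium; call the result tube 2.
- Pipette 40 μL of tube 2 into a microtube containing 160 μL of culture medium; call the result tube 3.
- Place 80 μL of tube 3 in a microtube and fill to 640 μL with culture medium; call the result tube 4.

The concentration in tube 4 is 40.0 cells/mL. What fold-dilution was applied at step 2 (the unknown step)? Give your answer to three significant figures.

Step 1: 5-fold → factor 5
Step 2: unknown factor x
Step 3: 40 μL + 160 μL = 200 μL total → factor 200/40 = 5
Step 4: 80 μL brought to 640 μL → factor 640/80 = 8
Product of known-step factors = 200
Overall factor = 8.00 × 10^5 cells/mL / (40.0 cells/mL) = 20000
x = 20000 / 200 = 100

100-fold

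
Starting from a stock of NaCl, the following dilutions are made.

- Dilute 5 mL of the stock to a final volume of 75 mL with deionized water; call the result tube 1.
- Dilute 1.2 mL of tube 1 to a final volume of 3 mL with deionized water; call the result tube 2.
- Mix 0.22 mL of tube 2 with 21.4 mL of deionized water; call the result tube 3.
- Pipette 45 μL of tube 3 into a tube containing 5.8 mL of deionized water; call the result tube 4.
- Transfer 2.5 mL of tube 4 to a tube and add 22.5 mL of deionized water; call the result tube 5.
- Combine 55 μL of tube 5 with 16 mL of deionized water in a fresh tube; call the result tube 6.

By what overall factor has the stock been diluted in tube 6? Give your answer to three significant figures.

Step 1: 5 mL brought to 75 mL → factor 75/5 = 15
Step 2: 1.2 mL brought to 3 mL → factor 3/1.2 = 2.5
Step 3: 0.22 mL + 21.4 mL = 21.62 mL total → factor 21.62/0.22 = 98.273
Step 4: 45 μL + 5.8 mL = 5845 μL total → factor 5845/45 = 129.89
Step 5: 2.5 mL + 22.5 mL = 25 mL total → factor 25/2.5 = 10
Step 6: 55 μL + 16 mL = 16055 μL total → factor 16055/55 = 291.91
Overall dilution factor = 15 × 2.5 × 98.273 × 129.89 × 10 × 291.91 = 1.3973 × 10^9

1.40 × 10^9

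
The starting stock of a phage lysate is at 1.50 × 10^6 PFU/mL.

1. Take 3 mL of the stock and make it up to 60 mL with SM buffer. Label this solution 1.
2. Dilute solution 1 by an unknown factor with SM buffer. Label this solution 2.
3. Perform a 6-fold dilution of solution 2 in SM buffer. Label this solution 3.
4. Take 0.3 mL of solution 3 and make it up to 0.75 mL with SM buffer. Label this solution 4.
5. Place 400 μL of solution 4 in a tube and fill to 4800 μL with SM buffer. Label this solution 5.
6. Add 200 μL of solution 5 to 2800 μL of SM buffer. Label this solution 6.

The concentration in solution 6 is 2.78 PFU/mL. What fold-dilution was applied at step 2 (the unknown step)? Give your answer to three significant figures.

Step 1: 3 mL brought to 60 mL → factor 60/3 = 20
Step 2: unknown factor x
Step 3: 6-fold → factor 6
Step 4: 0.3 mL brought to 0.75 mL → factor 0.75/0.3 = 2.5
Step 5: 400 μL brought to 4800 μL → factor 4800/400 = 12
Step 6: 200 μL + 2800 μL = 3000 μL total → factor 3000/200 = 15
Product of known-step factors = 54000
Overall factor = 1.50 × 10^6 PFU/mL / (2.78 PFU/mL) = 5.3957 × 10^5
x = 5.3957 × 10^5 / 54000 = 9.99

9.99-fold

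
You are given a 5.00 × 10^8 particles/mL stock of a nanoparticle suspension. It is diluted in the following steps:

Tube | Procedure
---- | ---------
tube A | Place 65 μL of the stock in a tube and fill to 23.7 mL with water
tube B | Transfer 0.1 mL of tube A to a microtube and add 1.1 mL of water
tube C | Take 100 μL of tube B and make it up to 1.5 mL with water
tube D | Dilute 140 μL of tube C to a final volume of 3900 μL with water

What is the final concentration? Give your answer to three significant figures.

273 particles/mL

Step 1: 65 μL brought to 23.7 mL → factor 23700/65 = 364.62
Step 2: 0.1 mL + 1.1 mL = 1.2 mL total → factor 1.2/0.1 = 12
Step 3: 100 μL brought to 1.5 mL → factor 1500/100 = 15
Step 4: 140 μL brought to 3900 μL → factor 3900/140 = 27.857
Overall dilution factor = 364.62 × 12 × 15 × 27.857 = 1.8283 × 10^6
Final = 5.00 × 10^8 particles/mL / 1.8283 × 10^6 = 273 particles/mL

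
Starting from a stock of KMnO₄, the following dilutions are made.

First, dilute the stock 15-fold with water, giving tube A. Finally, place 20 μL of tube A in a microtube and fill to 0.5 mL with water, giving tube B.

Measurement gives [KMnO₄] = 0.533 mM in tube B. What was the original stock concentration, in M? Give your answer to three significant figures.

0.200 M

Step 1: 15-fold → factor 15
Step 2: 20 μL brought to 0.5 mL → factor 500/20 = 25
Overall dilution factor = 15 × 25 = 375
Stock = 0.533 mM × 375 = 199.9 mM = 0.200 M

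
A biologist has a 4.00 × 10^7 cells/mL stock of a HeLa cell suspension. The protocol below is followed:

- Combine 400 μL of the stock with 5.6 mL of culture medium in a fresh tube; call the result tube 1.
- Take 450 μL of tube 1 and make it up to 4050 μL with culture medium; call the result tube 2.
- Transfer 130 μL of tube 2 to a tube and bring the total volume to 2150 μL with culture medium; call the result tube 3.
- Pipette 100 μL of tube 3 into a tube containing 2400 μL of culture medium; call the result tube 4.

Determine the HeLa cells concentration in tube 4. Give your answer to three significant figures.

717 cells/mL

Step 1: 400 μL + 5.6 mL = 6000 μL total → factor 6000/400 = 15
Step 2: 450 μL brought to 4050 μL → factor 4050/450 = 9
Step 3: 130 μL brought to 2150 μL → factor 2150/130 = 16.538
Step 4: 100 μL + 2400 μL = 2500 μL total → factor 2500/100 = 25
Overall dilution factor = 15 × 9 × 16.538 × 25 = 55817
Final = 4.00 × 10^7 cells/mL / 55817 = 717 cells/mL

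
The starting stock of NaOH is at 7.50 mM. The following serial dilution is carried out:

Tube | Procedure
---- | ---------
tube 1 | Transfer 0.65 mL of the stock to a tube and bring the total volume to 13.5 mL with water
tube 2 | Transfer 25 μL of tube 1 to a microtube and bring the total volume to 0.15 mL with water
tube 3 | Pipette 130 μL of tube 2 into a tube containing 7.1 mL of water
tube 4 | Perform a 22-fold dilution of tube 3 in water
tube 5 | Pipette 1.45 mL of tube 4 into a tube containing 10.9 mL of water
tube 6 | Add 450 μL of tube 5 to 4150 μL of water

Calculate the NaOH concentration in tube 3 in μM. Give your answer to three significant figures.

Step 1: 0.65 mL brought to 13.5 mL → factor 13.5/0.65 = 20.769
Step 2: 25 μL brought to 0.15 mL → factor 150/25 = 6
Step 3: 130 μL + 7.1 mL = 7230 μL total → factor 7230/130 = 55.615
Dilution factor through tube 3 = 20.769 × 6 × 55.615 = 6930.5
[tube 3] = 7.50 mM / 6930.5 = 0.001082 mM = 1.08 μM

1.08 μM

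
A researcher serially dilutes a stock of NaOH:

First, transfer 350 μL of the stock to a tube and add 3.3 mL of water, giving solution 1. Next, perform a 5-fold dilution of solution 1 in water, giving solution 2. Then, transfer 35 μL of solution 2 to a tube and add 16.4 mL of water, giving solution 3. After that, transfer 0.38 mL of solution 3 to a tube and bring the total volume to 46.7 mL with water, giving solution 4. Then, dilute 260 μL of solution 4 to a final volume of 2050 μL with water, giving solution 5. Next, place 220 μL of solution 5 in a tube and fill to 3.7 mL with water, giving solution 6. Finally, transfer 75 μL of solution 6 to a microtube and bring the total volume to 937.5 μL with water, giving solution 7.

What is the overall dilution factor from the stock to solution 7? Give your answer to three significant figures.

Step 1: 350 μL + 3.3 mL = 3650 μL total → factor 3650/350 = 10.429
Step 2: 5-fold → factor 5
Step 3: 35 μL + 16.4 mL = 16435 μL total → factor 16435/35 = 469.57
Step 4: 0.38 mL brought to 46.7 mL → factor 46.7/0.38 = 122.89
Step 5: 260 μL brought to 2050 μL → factor 2050/260 = 7.8846
Step 6: 220 μL brought to 3.7 mL → factor 3700/220 = 16.818
Step 7: 75 μL brought to 937.5 μL → factor 937.5/75 = 12.5
Overall dilution factor = 10.429 × 5 × 469.57 × 122.89 × 7.8846 × 16.818 × 12.5 = 4.9877 × 10^9

4.99 × 10^9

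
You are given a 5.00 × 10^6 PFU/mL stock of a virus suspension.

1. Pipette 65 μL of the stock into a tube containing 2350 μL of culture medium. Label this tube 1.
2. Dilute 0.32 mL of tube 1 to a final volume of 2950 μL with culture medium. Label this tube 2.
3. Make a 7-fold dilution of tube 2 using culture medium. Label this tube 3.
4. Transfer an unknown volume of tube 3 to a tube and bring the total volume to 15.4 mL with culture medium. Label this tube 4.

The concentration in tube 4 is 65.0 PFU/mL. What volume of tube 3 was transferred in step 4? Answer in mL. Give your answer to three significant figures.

Step 1: 65 μL + 2350 μL = 2415 μL total → factor 2415/65 = 37.154
Step 2: 0.32 mL brought to 2950 μL → factor 2.95/0.32 = 9.2188
Step 3: 7-fold → factor 7
Step 4: v brought to 15.4 mL → factor = 15.4 mL/v
Product of known-step factors = 2397.6
Overall factor = 5.00 × 10^6 PFU/mL / (65.0 PFU/mL) = 76923
Step-4 factor = 76923 / 2397.6 = 32.084
v = 15.4 mL / 32.084 = 0.480 mL

0.480 mL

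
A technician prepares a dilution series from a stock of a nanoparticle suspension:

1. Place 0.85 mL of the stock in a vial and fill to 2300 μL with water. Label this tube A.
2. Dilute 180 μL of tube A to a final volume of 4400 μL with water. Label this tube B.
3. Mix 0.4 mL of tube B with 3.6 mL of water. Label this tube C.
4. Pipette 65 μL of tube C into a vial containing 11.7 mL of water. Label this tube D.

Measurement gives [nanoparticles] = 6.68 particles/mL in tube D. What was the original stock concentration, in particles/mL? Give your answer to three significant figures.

8.00 × 10^5 particles/mL

Step 1: 0.85 mL brought to 2300 μL → factor 2.3/0.85 = 2.7059
Step 2: 180 μL brought to 4400 μL → factor 4400/180 = 24.444
Step 3: 0.4 mL + 3.6 mL = 4 mL total → factor 4/0.4 = 10
Step 4: 65 μL + 11.7 mL = 11765 μL total → factor 11765/65 = 181
Overall dilution factor = 2.7059 × 24.444 × 10 × 181 = 1.1972 × 10^5
Stock = 6.68 particles/mL × 1.1972 × 10^5 = 8.00 × 10^5 particles/mL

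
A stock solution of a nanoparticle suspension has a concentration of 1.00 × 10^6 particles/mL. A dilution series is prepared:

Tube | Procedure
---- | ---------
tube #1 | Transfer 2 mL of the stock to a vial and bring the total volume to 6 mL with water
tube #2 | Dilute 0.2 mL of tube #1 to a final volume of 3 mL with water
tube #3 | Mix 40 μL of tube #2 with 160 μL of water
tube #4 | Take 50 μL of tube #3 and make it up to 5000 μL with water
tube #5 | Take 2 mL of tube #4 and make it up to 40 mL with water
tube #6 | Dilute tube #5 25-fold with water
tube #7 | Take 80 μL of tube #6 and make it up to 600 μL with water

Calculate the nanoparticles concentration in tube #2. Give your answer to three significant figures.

2.22 × 10^4 particles/mL

Step 1: 2 mL brought to 6 mL → factor 6/2 = 3
Step 2: 0.2 mL brought to 3 mL → factor 3/0.2 = 15
Dilution factor through tube #2 = 3 × 15 = 45
[tube #2] = 1.00 × 10^6 particles/mL / 45 = 2.22 × 10^4 particles/mL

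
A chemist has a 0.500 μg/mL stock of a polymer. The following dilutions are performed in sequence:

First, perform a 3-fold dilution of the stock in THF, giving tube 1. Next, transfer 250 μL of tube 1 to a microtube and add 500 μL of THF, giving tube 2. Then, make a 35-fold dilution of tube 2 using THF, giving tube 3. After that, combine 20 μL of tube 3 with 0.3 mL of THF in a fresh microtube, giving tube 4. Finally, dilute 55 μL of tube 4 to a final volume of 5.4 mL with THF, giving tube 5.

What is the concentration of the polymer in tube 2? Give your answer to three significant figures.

0.0556 μg/mL

Step 1: 3-fold → factor 3
Step 2: 250 μL + 500 μL = 750 μL total → factor 750/250 = 3
Dilution factor through tube 2 = 3 × 3 = 9
[tube 2] = 0.500 μg/mL / 9 = 0.0556 μg/mL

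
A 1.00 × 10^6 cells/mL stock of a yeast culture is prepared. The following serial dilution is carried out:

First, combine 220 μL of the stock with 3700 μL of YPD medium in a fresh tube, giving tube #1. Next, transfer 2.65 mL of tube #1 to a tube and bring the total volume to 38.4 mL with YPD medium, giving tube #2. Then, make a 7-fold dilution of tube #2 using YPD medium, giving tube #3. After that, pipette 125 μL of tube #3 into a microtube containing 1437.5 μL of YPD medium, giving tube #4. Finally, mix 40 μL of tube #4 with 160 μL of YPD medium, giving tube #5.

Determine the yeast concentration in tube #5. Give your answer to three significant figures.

Step 1: 220 μL + 3700 μL = 3920 μL total → factor 3920/220 = 17.818
Step 2: 2.65 mL brought to 38.4 mL → factor 38.4/2.65 = 14.491
Step 3: 7-fold → factor 7
Step 4: 125 μL + 1437.5 μL = 1562.5 μL total → factor 1562.5/125 = 12.5
Step 5: 40 μL + 160 μL = 200 μL total → factor 200/40 = 5
Overall dilution factor = 17.818 × 14.491 × 7 × 12.5 × 5 = 1.1296 × 10^5
Final = 1.00 × 10^6 cells/mL / 1.1296 × 10^5 = 8.85 cells/mL

8.85 cells/mL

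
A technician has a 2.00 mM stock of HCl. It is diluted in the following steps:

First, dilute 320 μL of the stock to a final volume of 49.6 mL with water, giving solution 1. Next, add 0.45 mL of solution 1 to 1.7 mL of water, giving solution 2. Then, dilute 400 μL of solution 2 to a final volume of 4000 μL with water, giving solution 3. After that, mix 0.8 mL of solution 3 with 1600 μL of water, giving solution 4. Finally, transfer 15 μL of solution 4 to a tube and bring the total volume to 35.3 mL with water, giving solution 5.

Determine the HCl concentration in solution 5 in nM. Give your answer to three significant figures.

Step 1: 320 μL brought to 49.6 mL → factor 49600/320 = 155
Step 2: 0.45 mL + 1.7 mL = 2.15 mL total → factor 2.15/0.45 = 4.7778
Step 3: 400 μL brought to 4000 μL → factor 4000/400 = 10
Step 4: 0.8 mL + 1600 μL = 2.4 mL total → factor 2.4/0.8 = 3
Step 5: 15 μL brought to 35.3 mL → factor 35300/15 = 2353.3
Overall dilution factor = 155 × 4.7778 × 10 × 3 × 2353.3 = 5.2283 × 10^7
Final = 2.00 mM / 5.2283 × 10^7 = 3.825 × 10^-8 mM = 0.0383 nM

0.0383 nM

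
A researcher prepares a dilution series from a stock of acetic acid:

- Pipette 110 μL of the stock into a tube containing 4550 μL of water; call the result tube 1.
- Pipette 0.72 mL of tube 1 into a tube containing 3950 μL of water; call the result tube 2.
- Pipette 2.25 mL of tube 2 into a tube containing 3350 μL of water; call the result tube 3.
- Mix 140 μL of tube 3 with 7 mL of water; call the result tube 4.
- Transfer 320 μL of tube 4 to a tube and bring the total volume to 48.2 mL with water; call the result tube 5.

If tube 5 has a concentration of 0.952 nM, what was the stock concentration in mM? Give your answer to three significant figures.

Step 1: 110 μL + 4550 μL = 4660 μL total → factor 4660/110 = 42.364
Step 2: 0.72 mL + 3950 μL = 4.67 mL total → factor 4.67/0.72 = 6.4861
Step 3: 2.25 mL + 3350 μL = 5.6 mL total → factor 5.6/2.25 = 2.4889
Step 4: 140 μL + 7 mL = 7140 μL total → factor 7140/140 = 51
Step 5: 320 μL brought to 48.2 mL → factor 48200/320 = 150.62
Overall dilution factor = 42.364 × 6.4861 × 2.4889 × 51 × 150.62 = 5.2535 × 10^6
Stock = 0.952 nM × 5.2535 × 10^6 = 5.001 × 10^6 nM = 5.00 mM

5.00 mM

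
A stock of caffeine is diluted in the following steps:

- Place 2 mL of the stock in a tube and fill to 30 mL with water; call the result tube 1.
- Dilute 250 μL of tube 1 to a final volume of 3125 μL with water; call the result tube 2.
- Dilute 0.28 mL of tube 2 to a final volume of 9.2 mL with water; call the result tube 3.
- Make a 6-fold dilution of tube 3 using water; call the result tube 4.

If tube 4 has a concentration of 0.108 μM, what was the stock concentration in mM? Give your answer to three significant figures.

3.99 mM

Step 1: 2 mL brought to 30 mL → factor 30/2 = 15
Step 2: 250 μL brought to 3125 μL → factor 3125/250 = 12.5
Step 3: 0.28 mL brought to 9.2 mL → factor 9.2/0.28 = 32.857
Step 4: 6-fold → factor 6
Overall dilution factor = 15 × 12.5 × 32.857 × 6 = 36964
Stock = 0.108 μM × 36964 = 3992 μM = 3.99 mM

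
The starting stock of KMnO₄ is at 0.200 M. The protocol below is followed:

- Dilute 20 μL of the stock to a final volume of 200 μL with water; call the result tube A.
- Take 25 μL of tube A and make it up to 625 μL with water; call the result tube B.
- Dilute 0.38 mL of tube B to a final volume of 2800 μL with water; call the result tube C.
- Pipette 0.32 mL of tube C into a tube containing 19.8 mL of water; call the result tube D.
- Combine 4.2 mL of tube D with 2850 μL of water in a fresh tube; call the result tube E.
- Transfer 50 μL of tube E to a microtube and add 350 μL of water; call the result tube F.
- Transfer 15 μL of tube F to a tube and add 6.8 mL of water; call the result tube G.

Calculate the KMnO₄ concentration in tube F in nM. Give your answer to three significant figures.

Step 1: 20 μL brought to 200 μL → factor 200/20 = 10
Step 2: 25 μL brought to 625 μL → factor 625/25 = 25
Step 3: 0.38 mL brought to 2800 μL → factor 2.8/0.38 = 7.3684
Step 4: 0.32 mL + 19.8 mL = 20.12 mL total → factor 20.12/0.32 = 62.875
Step 5: 4.2 mL + 2850 μL = 7.05 mL total → factor 7.05/4.2 = 1.6786
Step 6: 50 μL + 350 μL = 400 μL total → factor 400/50 = 8
Dilution factor through tube F = 10 × 25 × 7.3684 × 62.875 × 1.6786 × 8 = 1.5553 × 10^6
[tube F] = 0.200 M / 1.5553 × 10^6 = 1.286 × 10^-7 M = 129 nM

129 nM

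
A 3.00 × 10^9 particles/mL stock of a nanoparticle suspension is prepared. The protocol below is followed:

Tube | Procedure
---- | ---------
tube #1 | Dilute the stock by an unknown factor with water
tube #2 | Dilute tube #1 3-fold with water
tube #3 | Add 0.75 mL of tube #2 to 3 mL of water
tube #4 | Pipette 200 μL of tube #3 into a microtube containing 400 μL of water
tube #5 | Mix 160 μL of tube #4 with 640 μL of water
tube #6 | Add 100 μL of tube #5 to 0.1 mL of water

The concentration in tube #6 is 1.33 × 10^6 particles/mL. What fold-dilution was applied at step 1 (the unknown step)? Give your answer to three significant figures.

Step 1: unknown factor x
Step 2: 3-fold → factor 3
Step 3: 0.75 mL + 3 mL = 3.75 mL total → factor 3.75/0.75 = 5
Step 4: 200 μL + 400 μL = 600 μL total → factor 600/200 = 3
Step 5: 160 μL + 640 μL = 800 μL total → factor 800/160 = 5
Step 6: 100 μL + 0.1 mL = 200 μL total → factor 200/100 = 2
Product of known-step factors = 450
Overall factor = 3.00 × 10^9 particles/mL / (1.33 × 10^6 particles/mL) = 2255.6
x = 2255.6 / 450 = 5.01

5.01-fold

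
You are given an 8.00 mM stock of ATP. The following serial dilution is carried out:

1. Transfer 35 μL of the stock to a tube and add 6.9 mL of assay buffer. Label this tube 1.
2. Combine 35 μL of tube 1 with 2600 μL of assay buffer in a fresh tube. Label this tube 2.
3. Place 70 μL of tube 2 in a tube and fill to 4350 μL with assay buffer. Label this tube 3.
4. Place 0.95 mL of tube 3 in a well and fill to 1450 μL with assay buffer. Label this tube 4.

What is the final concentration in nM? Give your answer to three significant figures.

5.65 nM

Step 1: 35 μL + 6.9 mL = 6935 μL total → factor 6935/35 = 198.14
Step 2: 35 μL + 2600 μL = 2635 μL total → factor 2635/35 = 75.286
Step 3: 70 μL brought to 4350 μL → factor 4350/70 = 62.143
Step 4: 0.95 mL brought to 1450 μL → factor 1.45/0.95 = 1.5263
Overall dilution factor = 198.14 × 75.286 × 62.143 × 1.5263 = 1.4149 × 10^6
Final = 8.00 mM / 1.4149 × 10^6 = 5.654 × 10^-6 mM = 5.65 nM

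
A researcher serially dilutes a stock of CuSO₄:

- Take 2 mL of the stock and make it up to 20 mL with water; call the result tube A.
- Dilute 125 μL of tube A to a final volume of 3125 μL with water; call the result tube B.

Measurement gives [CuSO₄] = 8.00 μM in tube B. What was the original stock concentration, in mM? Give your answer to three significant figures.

Step 1: 2 mL brought to 20 mL → factor 20/2 = 10
Step 2: 125 μL brought to 3125 μL → factor 3125/125 = 25
Overall dilution factor = 10 × 25 = 250
Stock = 8.00 μM × 250 = 2000 μM = 2.00 mM

2.00 mM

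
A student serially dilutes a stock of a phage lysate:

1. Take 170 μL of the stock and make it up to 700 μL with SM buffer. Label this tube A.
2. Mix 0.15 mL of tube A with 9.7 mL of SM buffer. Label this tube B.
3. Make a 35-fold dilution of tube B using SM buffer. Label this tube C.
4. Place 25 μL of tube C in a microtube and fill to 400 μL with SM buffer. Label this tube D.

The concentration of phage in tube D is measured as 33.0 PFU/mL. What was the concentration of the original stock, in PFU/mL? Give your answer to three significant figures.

Step 1: 170 μL brought to 700 μL → factor 700/170 = 4.1176
Step 2: 0.15 mL + 9.7 mL = 9.85 mL total → factor 9.85/0.15 = 65.667
Step 3: 35-fold → factor 35
Step 4: 25 μL brought to 400 μL → factor 400/25 = 16
Overall dilution factor = 4.1176 × 65.667 × 35 × 16 = 1.5142 × 10^5
Stock = 33.0 PFU/mL × 1.5142 × 10^5 = 5.00 × 10^6 PFU/mL

5.00 × 10^6 PFU/mL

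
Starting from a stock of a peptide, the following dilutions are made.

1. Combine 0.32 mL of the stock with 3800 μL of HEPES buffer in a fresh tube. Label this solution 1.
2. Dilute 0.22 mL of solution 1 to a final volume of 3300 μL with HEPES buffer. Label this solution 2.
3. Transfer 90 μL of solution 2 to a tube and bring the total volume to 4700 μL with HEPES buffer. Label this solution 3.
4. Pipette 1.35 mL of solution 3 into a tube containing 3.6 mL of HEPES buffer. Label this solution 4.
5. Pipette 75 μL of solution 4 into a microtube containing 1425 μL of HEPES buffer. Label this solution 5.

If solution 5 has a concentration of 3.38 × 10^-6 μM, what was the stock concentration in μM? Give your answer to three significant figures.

2.50 μM

Step 1: 0.32 mL + 3800 μL = 4.12 mL total → factor 4.12/0.32 = 12.875
Step 2: 0.22 mL brought to 3300 μL → factor 3.3/0.22 = 15
Step 3: 90 μL brought to 4700 μL → factor 4700/90 = 52.222
Step 4: 1.35 mL + 3.6 mL = 4.95 mL total → factor 4.95/1.35 = 3.6667
Step 5: 75 μL + 1425 μL = 1500 μL total → factor 1500/75 = 20
Overall dilution factor = 12.875 × 15 × 52.222 × 3.6667 × 20 = 7.396 × 10^5
Stock = 3.38 × 10^-6 μM × 7.396 × 10^5 = 2.50 μM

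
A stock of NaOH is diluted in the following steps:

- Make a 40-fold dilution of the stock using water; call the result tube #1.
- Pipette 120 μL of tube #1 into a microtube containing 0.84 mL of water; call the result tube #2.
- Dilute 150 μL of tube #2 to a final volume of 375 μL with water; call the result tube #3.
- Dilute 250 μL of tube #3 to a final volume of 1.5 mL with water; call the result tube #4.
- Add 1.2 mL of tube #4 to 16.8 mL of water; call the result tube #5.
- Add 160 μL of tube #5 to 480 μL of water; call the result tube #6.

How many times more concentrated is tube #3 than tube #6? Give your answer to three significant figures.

360

Step 1: 40-fold → factor 40
Step 2: 120 μL + 0.84 mL = 960 μL total → factor 960/120 = 8
Step 3: 150 μL brought to 375 μL → factor 375/150 = 2.5
Step 4: 250 μL brought to 1.5 mL → factor 1500/250 = 6
Step 5: 1.2 mL + 16.8 mL = 18 mL total → factor 18/1.2 = 15
Step 6: 160 μL + 480 μL = 640 μL total → factor 640/160 = 4
Dilution factor to tube #3 = 800; to tube #6 = 2.88 × 10^5
[tube #3]/[tube #6] = (factor to tube #6)/(factor to tube #3) = 2.88 × 10^5/800 = 360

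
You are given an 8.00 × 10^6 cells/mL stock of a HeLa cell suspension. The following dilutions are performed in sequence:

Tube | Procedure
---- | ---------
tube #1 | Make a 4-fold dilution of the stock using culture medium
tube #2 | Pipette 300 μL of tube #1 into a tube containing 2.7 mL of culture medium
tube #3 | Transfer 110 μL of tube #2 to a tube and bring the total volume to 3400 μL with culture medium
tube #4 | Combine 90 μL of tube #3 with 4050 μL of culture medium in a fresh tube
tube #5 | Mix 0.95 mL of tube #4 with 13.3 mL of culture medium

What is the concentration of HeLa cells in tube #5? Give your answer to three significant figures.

Step 1: 4-fold → factor 4
Step 2: 300 μL + 2.7 mL = 3000 μL total → factor 3000/300 = 10
Step 3: 110 μL brought to 3400 μL → factor 3400/110 = 30.909
Step 4: 90 μL + 4050 μL = 4140 μL total → factor 4140/90 = 46
Step 5: 0.95 mL + 13.3 mL = 14.25 mL total → factor 14.25/0.95 = 15
Overall dilution factor = 4 × 10 × 30.909 × 46 × 15 = 8.5309 × 10^5
Final = 8.00 × 10^6 cells/mL / 8.5309 × 10^5 = 9.38 cells/mL

9.38 cells/mL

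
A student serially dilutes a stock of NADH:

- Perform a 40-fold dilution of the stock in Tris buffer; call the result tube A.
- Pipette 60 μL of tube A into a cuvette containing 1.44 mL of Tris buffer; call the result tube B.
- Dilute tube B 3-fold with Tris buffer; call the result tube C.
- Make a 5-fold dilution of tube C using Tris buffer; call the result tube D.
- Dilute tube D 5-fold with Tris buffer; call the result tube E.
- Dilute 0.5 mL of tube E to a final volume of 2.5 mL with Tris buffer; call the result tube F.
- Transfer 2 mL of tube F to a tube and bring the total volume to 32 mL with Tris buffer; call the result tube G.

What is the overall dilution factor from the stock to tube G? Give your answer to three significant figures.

Step 1: 40-fold → factor 40
Step 2: 60 μL + 1.44 mL = 1500 μL total → factor 1500/60 = 25
Step 3: 3-fold → factor 3
Step 4: 5-fold → factor 5
Step 5: 5-fold → factor 5
Step 6: 0.5 mL brought to 2.5 mL → factor 2.5/0.5 = 5
Step 7: 2 mL brought to 32 mL → factor 32/2 = 16
Overall dilution factor = 40 × 25 × 3 × 5 × 5 × 5 × 16 = 6 × 10^6

6.00 × 10^6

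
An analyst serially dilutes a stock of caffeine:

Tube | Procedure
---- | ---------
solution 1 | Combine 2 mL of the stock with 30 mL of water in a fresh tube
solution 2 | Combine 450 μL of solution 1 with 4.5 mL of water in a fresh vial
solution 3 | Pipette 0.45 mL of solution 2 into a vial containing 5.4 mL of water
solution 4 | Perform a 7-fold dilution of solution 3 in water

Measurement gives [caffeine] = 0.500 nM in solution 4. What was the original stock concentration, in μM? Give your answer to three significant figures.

8.01 μM

Step 1: 2 mL + 30 mL = 32 mL total → factor 32/2 = 16
Step 2: 450 μL + 4.5 mL = 4950 μL total → factor 4950/450 = 11
Step 3: 0.45 mL + 5.4 mL = 5.85 mL total → factor 5.85/0.45 = 13
Step 4: 7-fold → factor 7
Overall dilution factor = 16 × 11 × 13 × 7 = 16016
Stock = 0.500 nM × 16016 = 8008 nM = 8.01 μM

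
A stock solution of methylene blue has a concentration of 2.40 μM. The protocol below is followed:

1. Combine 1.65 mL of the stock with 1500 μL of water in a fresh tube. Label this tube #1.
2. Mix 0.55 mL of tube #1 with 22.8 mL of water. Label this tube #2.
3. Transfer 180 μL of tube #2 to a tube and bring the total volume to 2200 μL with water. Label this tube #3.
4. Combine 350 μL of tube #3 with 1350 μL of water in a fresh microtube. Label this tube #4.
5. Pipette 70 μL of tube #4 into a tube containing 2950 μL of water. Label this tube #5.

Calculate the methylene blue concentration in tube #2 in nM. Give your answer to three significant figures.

Step 1: 1.65 mL + 1500 μL = 3.15 mL total → factor 3.15/1.65 = 1.9091
Step 2: 0.55 mL + 22.8 mL = 23.35 mL total → factor 23.35/0.55 = 42.455
Dilution factor through tube #2 = 1.9091 × 42.455 = 81.05
[tube #2] = 2.40 μM / 81.05 = 0.02961 μM = 29.6 nM

29.6 nM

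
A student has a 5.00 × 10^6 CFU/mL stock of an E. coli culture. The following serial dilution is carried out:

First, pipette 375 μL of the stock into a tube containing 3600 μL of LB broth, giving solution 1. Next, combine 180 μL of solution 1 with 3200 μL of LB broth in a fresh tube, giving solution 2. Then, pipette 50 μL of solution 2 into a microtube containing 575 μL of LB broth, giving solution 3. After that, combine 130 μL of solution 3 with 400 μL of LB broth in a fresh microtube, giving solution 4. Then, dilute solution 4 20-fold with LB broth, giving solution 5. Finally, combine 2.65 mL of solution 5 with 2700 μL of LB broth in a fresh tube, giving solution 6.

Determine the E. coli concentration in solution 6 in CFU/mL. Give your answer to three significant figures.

Step 1: 375 μL + 3600 μL = 3975 μL total → factor 3975/375 = 10.6
Step 2: 180 μL + 3200 μL = 3380 μL total → factor 3380/180 = 18.778
Step 3: 50 μL + 575 μL = 625 μL total → factor 625/50 = 12.5
Step 4: 130 μL + 400 μL = 530 μL total → factor 530/130 = 4.0769
Step 5: 20-fold → factor 20
Step 6: 2.65 mL + 2700 μL = 5.35 mL total → factor 5.35/2.65 = 2.0189
Overall dilution factor = 10.6 × 18.778 × 12.5 × 4.0769 × 20 × 2.0189 = 4.0957 × 10^5
Final = 5.00 × 10^6 CFU/mL / 4.0957 × 10^5 = 12.2 CFU/mL

12.2 CFU/mL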